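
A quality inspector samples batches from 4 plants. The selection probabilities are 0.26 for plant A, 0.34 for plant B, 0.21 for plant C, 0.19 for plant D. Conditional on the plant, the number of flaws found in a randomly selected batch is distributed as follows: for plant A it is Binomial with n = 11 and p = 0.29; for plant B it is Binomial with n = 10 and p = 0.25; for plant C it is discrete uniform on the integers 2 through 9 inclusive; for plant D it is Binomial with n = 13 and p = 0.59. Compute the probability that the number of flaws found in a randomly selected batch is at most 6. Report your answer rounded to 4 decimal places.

Conditional on each plant, P(X ≤ 6): A: 0.982144; B: 0.996494; C: 0.625; D: 0.252361.
By total probability, P(X ≤ 6) = 0.26·0.982144 + 0.34·0.996494 + 0.21·0.625 + 0.19·0.252361 = 0.773364.

0.7734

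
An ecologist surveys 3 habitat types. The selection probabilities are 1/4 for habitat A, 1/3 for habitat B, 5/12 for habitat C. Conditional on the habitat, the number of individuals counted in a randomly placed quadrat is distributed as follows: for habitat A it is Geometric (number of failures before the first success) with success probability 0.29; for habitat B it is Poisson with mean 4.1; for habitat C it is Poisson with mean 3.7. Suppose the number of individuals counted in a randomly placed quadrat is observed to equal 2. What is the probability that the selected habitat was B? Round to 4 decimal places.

Likelihoods P(X=2 | ·): A: 0.146189; B: 0.139293; C: 0.169233.
Posterior ∝ prior × likelihood. Numerator for B: 0.333333·0.139293 = 0.0464311.
Normalizing constant: 0.25·0.146189 + 0.333333·0.139293 + 0.416667·0.169233 = 0.153492.
P(B | observation) = 0.0464311 / 0.153492 = 0.302499.

0.3025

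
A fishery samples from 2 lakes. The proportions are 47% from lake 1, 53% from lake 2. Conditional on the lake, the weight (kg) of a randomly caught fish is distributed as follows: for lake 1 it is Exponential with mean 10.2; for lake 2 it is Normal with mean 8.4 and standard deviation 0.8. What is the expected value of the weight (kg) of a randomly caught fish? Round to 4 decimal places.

9.2460

Component means — 1: 10.2; 2: 8.4.
E[X] = 0.47·10.2 + 0.53·8.4 = 9.246.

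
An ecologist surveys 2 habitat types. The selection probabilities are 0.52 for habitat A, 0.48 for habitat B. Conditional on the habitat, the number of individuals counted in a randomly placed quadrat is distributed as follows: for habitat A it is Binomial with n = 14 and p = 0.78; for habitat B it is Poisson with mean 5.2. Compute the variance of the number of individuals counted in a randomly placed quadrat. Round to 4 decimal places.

Per component, A: μ=10.92, E[X²]=121.649; B: μ=5.2, E[X²]=32.24.
E[X] = 0.52·10.92 + 0.48·5.2 = 8.1744.
E[X²] = 0.52·121.649 + 0.48·32.24 = 78.7326.
Var(X) = E[X²] − (E[X])² = 78.7326 − 66.8208 = 11.9118.

11.9118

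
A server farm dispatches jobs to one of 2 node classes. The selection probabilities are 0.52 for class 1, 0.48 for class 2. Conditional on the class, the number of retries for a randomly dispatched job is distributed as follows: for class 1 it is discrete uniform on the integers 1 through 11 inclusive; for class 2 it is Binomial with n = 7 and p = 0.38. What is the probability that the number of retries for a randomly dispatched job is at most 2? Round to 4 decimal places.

Conditional on each class, P(X ≤ 2): 1: 0.181818; 2: 0.464113.
By total probability, P(X ≤ 2) = 0.52·0.181818 + 0.48·0.464113 = 0.31732.

0.3173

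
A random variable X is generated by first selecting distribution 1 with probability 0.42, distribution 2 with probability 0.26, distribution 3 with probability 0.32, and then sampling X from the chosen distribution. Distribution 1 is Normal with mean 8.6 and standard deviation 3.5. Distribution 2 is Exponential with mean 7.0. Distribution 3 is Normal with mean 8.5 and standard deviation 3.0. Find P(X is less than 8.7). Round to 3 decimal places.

0.568

Conditional on each component, P(X < 8.7): 1: 0.511397; 2: 0.711441; 3: 0.526576.
By total probability, P(X < 8.7) = 0.42·0.511397 + 0.26·0.711441 + 0.32·0.526576 = 0.568266.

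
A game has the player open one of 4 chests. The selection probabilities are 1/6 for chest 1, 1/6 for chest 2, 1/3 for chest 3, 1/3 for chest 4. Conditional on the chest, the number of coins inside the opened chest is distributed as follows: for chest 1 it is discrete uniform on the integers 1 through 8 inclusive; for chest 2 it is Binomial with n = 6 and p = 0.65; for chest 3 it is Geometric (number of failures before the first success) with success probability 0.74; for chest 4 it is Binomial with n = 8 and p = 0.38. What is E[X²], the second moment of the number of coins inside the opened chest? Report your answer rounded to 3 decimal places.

For each component E[X²] = Var + (mean)², giving 1: 25.5; 2: 16.575; 3: 0.598247; 4: 11.1264.
Overall E[X²] = 0.166667·25.5 + 0.166667·16.575 + 0.333333·0.598247 + 0.333333·11.1264 = 10.9207.

10.921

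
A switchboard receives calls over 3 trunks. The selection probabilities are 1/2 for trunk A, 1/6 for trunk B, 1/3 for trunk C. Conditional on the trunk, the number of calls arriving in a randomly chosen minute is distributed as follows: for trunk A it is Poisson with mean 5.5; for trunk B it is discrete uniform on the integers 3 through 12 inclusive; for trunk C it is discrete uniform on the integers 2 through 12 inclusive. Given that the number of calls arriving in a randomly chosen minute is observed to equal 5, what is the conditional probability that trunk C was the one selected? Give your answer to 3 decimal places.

Likelihoods P(X=5 | ·): A: 0.171401; B: 0.1; C: 0.0909091.
Posterior ∝ prior × likelihood. Numerator for C: 0.333333·0.0909091 = 0.030303.
Normalizing constant: 0.5·0.171401 + 0.166667·0.1 + 0.333333·0.0909091 = 0.13267.
P(C | observation) = 0.030303 / 0.13267 = 0.228409.

0.228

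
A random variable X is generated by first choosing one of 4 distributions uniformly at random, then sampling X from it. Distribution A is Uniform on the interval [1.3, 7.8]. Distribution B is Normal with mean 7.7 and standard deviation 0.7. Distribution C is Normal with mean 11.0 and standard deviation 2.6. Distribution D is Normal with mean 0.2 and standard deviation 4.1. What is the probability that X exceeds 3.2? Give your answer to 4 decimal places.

Conditional on each component, P(X > 3.2): A: 0.707692; B: 1; C: 0.99865; D: 0.232174.
By total probability, P(X > 3.2) = 0.25·0.707692 + 0.25·1 + 0.25·0.99865 + 0.25·0.232174 = 0.734629.

0.7346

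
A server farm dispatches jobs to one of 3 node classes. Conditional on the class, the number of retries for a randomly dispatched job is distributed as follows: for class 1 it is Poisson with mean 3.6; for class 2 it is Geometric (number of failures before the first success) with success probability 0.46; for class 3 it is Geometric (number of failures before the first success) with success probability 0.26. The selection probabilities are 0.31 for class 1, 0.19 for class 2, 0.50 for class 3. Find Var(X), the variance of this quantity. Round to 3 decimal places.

7.775

Per component, 1: μ=3.6, E[X²]=16.56; 2: μ=1.17391, E[X²]=3.93006; 3: μ=2.84615, E[X²]=19.0473.
E[X] = 0.31·3.6 + 0.19·1.17391 + 0.5·2.84615 = 2.76212.
E[X²] = 0.31·16.56 + 0.19·3.93006 + 0.5·19.0473 = 15.404.
Var(X) = E[X²] − (E[X])² = 15.404 − 7.62931 = 7.77467.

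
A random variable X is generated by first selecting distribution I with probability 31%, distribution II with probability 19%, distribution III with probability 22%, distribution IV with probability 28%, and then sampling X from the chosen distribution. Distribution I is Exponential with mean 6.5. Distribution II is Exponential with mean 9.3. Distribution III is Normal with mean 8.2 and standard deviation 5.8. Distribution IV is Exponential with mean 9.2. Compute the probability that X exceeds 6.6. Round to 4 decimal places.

0.4763

Conditional on each component, P(X > 6.6): I: 0.362263; II: 0.491803; III: 0.608673; IV: 0.488024.
By total probability, P(X > 6.6) = 0.31·0.362263 + 0.19·0.491803 + 0.22·0.608673 + 0.28·0.488024 = 0.476299.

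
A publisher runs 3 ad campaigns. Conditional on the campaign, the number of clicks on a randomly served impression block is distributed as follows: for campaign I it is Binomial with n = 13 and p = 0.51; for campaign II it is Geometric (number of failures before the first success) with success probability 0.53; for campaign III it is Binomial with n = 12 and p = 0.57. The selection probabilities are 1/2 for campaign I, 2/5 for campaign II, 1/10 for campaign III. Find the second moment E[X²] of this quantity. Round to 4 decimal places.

29.5593

For each component E[X²] = Var + (mean)², giving I: 47.2056; II: 2.45959; III: 49.7268.
Overall E[X²] = 0.5·47.2056 + 0.4·2.45959 + 0.1·49.7268 = 29.5593.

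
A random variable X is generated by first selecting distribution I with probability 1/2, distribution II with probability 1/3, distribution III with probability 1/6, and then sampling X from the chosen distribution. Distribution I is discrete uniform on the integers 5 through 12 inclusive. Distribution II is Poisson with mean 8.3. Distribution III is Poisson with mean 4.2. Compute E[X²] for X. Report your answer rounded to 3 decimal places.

68.120

For each component E[X²] = Var + (mean)², giving I: 77.5; II: 77.19; III: 21.84.
Overall E[X²] = 0.5·77.5 + 0.333333·77.19 + 0.166667·21.84 = 68.12.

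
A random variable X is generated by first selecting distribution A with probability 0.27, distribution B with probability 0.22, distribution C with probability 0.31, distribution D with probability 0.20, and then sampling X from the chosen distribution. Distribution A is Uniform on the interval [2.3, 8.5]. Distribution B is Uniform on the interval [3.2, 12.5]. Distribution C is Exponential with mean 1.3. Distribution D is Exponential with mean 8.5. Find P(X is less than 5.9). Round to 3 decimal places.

Conditional on each component, P(X < 5.9): A: 0.580645; B: 0.290323; C: 0.98931; D: 0.500485.
By total probability, P(X < 5.9) = 0.27·0.580645 + 0.22·0.290323 + 0.31·0.98931 + 0.2·0.500485 = 0.627428.

0.627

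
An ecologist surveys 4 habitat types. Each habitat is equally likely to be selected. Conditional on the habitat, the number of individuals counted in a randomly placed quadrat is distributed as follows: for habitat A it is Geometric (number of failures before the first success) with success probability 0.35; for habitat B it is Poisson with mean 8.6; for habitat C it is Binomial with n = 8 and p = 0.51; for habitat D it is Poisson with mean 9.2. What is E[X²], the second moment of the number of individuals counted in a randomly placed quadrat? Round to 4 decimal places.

50.9502

For each component E[X²] = Var + (mean)², giving A: 8.7551; B: 82.56; C: 18.6456; D: 93.84.
Overall E[X²] = 0.25·8.7551 + 0.25·82.56 + 0.25·18.6456 + 0.25·93.84 = 50.9502.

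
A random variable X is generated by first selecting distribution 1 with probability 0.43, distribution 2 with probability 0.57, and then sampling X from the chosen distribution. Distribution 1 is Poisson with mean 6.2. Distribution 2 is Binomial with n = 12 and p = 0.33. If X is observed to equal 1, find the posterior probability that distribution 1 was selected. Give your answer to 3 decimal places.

0.164

Likelihoods P(X=1 | ·): 1: 0.0125825; 2: 0.0483635.
Posterior ∝ prior × likelihood. Numerator for 1: 0.43·0.0125825 = 0.00541046.
Normalizing constant: 0.43·0.0125825 + 0.57·0.0483635 = 0.0329777.
P(1 | observation) = 0.00541046 / 0.0329777 = 0.164064.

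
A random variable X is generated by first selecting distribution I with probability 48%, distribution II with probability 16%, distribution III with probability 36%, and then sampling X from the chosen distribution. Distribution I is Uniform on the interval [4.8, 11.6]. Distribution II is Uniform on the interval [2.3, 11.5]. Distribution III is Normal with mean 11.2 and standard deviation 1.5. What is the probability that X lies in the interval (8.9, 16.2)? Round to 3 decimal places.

Conditional on each component, P(8.9 < X < 16.2): I: 0.397059; II: 0.282609; III: 0.936974.
By total probability, P(8.9 < X < 16.2) = 0.48·0.397059 + 0.16·0.282609 + 0.36·0.936974 = 0.573116.

0.573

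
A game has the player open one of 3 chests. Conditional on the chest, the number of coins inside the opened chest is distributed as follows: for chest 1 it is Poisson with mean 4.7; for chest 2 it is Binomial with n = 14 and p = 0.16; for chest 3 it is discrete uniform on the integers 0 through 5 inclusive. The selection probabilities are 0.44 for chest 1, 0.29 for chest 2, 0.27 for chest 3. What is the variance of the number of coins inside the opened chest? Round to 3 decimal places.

4.754

Per component, 1: μ=4.7, E[X²]=26.79; 2: μ=2.24, E[X²]=6.8992; 3: μ=2.5, E[X²]=9.16667.
E[X] = 0.44·4.7 + 0.29·2.24 + 0.27·2.5 = 3.3926.
E[X²] = 0.44·26.79 + 0.29·6.8992 + 0.27·9.16667 = 16.2634.
Var(X) = E[X²] − (E[X])² = 16.2634 − 11.5097 = 4.75363.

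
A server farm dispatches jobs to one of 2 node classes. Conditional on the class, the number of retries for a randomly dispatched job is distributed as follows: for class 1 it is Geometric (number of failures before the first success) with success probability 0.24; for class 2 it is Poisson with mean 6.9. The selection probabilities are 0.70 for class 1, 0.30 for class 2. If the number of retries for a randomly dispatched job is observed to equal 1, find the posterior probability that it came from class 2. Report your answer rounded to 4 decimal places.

0.0161

Likelihoods P(X=1 | ·): 1: 0.1824; 2: 0.00695372.
Posterior ∝ prior × likelihood. Numerator for 2: 0.3·0.00695372 = 0.00208612.
Normalizing constant: 0.7·0.1824 + 0.3·0.00695372 = 0.129766.
P(2 | observation) = 0.00208612 / 0.129766 = 0.016076.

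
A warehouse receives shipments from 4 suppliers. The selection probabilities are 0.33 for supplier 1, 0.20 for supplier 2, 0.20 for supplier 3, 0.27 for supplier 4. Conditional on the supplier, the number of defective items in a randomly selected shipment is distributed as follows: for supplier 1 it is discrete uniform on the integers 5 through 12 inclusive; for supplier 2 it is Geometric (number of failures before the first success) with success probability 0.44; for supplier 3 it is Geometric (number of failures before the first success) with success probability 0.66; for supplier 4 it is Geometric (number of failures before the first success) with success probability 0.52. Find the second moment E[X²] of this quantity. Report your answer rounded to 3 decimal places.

27.396

For each component E[X²] = Var + (mean)², giving 1: 77.5; 2: 4.5124; 3: 1.04591; 4: 2.62722.
Overall E[X²] = 0.33·77.5 + 0.2·4.5124 + 0.2·1.04591 + 0.27·2.62722 = 27.396.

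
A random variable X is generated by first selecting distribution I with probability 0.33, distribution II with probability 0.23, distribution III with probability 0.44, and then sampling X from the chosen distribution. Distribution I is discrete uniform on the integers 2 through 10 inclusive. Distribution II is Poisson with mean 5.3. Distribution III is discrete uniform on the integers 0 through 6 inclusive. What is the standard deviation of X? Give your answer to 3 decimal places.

2.657

Per component, I: μ=6, E[X²]=42.6667; II: μ=5.3, E[X²]=33.39; III: μ=3, E[X²]=13.
E[X] = 0.33·6 + 0.23·5.3 + 0.44·3 = 4.519.
E[X²] = 0.33·42.6667 + 0.23·33.39 + 0.44·13 = 27.4797.
Var(X) = E[X²] − (E[X])² = 27.4797 − 20.4214 = 7.05834.
SD(X) = √7.05834 = 2.65675.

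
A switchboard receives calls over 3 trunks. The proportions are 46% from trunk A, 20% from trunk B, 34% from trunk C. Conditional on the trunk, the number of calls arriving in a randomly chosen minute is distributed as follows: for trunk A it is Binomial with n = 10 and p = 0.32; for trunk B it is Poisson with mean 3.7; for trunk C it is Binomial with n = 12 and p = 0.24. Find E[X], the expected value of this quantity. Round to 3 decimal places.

3.191

Component means — A: 3.2; B: 3.7; C: 2.88.
E[X] = 0.46·3.2 + 0.2·3.7 + 0.34·2.88 = 3.1912.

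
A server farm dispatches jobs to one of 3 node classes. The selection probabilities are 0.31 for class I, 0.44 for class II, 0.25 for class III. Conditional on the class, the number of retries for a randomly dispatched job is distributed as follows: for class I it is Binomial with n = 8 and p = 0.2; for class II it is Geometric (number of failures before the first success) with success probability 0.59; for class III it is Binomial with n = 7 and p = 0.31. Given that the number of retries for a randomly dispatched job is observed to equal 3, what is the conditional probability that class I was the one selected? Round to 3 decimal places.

Likelihoods P(X=3 | ·): I: 0.146801; II: 0.0406634; III: 0.236347.
Posterior ∝ prior × likelihood. Numerator for I: 0.31·0.146801 = 0.0455082.
Normalizing constant: 0.31·0.146801 + 0.44·0.0406634 + 0.25·0.236347 = 0.122487.
P(I | observation) = 0.0455082 / 0.122487 = 0.371536.

0.372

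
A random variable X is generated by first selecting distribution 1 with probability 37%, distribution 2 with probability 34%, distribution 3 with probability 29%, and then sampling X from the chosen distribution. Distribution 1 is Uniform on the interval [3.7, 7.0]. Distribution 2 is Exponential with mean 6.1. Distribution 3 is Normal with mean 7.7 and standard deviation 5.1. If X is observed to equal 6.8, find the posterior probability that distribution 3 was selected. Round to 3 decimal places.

0.146

Likelihoods f(6.8 | ·): 1: 0.30303; 2: 0.0537698; 3: 0.0770154.
Posterior ∝ prior × likelihood. Numerator for 3: 0.29·0.0770154 = 0.0223345.
Normalizing constant: 0.37·0.30303 + 0.34·0.0537698 + 0.29·0.0770154 = 0.152737.
P(3 | observation) = 0.0223345 / 0.152737 = 0.146228.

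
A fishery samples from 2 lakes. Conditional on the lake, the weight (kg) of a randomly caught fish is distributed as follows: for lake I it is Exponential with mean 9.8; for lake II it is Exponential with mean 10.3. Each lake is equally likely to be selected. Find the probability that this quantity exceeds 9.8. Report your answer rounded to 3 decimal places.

Conditional on each lake, P(X > 9.8): I: 0.367879; II: 0.386178.
By total probability, P(X > 9.8) = 0.5·0.367879 + 0.5·0.386178 = 0.377029.

0.377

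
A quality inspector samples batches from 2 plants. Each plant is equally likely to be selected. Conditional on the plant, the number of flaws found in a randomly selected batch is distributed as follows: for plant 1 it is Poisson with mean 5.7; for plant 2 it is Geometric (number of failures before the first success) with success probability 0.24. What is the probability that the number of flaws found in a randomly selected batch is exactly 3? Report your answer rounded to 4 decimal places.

Conditional on each plant, P(X = 3): 1: 0.103275; 2: 0.105354.
By total probability, P(X = 3) = 0.5·0.103275 + 0.5·0.105354 = 0.104315.

0.1043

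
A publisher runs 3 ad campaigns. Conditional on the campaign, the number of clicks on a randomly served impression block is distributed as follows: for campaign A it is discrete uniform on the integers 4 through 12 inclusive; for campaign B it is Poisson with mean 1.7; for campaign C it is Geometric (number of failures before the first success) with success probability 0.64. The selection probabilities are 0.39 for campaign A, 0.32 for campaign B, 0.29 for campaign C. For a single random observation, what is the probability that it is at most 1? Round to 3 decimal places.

Conditional on each campaign, P(X ≤ 1): A: 0; B: 0.493246; C: 0.8704.
By total probability, P(X ≤ 1) = 0.39·0 + 0.32·0.493246 + 0.29·0.8704 = 0.410255.

0.410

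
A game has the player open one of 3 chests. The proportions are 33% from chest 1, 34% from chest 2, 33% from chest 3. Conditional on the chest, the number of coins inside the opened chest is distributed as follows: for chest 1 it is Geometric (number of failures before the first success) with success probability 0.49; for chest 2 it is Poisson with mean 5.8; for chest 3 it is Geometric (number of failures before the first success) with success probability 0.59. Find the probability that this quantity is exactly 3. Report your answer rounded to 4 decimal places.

0.0683

Conditional on each chest, P(X = 3): 1: 0.064999; 2: 0.098452; 3: 0.0406634.
By total probability, P(X = 3) = 0.33·0.064999 + 0.34·0.098452 + 0.33·0.0406634 = 0.0683423.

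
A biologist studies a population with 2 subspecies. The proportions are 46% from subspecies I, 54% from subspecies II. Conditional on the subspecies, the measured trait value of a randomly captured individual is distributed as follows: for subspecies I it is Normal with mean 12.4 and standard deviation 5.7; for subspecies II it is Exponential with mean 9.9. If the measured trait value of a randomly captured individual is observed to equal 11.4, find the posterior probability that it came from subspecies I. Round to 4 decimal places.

Likelihoods f(11.4 | ·): I: 0.068921; II: 0.0319351.
Posterior ∝ prior × likelihood. Numerator for I: 0.46·0.068921 = 0.0317037.
Normalizing constant: 0.46·0.068921 + 0.54·0.0319351 = 0.0489486.
P(I | observation) = 0.0317037 / 0.0489486 = 0.647693.

0.6477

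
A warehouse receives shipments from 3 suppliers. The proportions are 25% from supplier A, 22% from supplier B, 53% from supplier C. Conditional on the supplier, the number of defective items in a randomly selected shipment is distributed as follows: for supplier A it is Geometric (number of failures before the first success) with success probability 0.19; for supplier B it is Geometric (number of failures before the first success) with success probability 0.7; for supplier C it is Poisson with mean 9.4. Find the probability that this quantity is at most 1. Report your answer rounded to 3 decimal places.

Conditional on each supplier, P(X ≤ 1): A: 0.3439; B: 0.91; C: 0.00086033.
By total probability, P(X ≤ 1) = 0.25·0.3439 + 0.22·0.91 + 0.53·0.00086033 = 0.286631.

0.287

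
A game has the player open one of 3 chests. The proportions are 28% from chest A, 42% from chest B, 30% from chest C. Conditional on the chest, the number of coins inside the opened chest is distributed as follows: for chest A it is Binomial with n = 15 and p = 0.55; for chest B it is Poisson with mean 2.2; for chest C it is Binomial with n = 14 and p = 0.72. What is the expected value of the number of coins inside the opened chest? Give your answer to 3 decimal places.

6.258

Component means — A: 8.25; B: 2.2; C: 10.08.
E[X] = 0.28·8.25 + 0.42·2.2 + 0.3·10.08 = 6.258.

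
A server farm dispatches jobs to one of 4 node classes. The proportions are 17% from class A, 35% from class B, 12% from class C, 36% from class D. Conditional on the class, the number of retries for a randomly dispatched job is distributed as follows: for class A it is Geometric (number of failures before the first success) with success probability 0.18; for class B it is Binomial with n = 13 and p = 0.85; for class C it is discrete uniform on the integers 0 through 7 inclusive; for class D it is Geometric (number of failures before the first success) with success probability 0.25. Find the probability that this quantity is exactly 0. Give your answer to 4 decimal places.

0.1356

Conditional on each class, P(X = 0): A: 0.18; B: 1.9462e-11; C: 0.125; D: 0.25.
By total probability, P(X = 0) = 0.17·0.18 + 0.35·1.9462e-11 + 0.12·0.125 + 0.36·0.25 = 0.1356.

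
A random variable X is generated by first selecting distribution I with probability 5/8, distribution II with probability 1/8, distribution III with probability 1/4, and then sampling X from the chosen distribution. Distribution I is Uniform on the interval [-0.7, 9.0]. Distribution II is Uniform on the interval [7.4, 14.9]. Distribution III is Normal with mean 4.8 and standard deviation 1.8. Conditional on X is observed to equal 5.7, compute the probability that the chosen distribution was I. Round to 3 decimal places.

0.569

Likelihoods f(5.7 | ·): I: 0.103093; II: 0; III: 0.195592.
Posterior ∝ prior × likelihood. Numerator for I: 0.625·0.103093 = 0.064433.
Normalizing constant: 0.625·0.103093 + 0.125·0 + 0.25·0.195592 = 0.113331.
P(I | observation) = 0.064433 / 0.113331 = 0.568538.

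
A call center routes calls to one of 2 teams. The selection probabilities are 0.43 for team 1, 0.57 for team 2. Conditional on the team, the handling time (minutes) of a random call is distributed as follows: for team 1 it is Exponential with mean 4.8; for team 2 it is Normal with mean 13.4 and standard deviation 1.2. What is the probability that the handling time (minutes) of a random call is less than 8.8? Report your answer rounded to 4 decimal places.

Conditional on each team, P(X < 8.8): 1: 0.84012; 2: 6.32092e-05.
By total probability, P(X < 8.8) = 0.43·0.84012 + 0.57·6.32092e-05 = 0.361288.

0.3613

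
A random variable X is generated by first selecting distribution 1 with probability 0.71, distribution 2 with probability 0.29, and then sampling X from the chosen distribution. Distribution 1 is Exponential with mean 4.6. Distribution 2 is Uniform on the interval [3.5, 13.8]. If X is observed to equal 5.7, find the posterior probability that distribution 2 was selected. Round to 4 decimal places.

Likelihoods f(5.7 | ·): 1: 0.0629643; 2: 0.0970874.
Posterior ∝ prior × likelihood. Numerator for 2: 0.29·0.0970874 = 0.0281553.
Normalizing constant: 0.71·0.0629643 + 0.29·0.0970874 = 0.07286.
P(2 | observation) = 0.0281553 / 0.07286 = 0.386431.

0.3864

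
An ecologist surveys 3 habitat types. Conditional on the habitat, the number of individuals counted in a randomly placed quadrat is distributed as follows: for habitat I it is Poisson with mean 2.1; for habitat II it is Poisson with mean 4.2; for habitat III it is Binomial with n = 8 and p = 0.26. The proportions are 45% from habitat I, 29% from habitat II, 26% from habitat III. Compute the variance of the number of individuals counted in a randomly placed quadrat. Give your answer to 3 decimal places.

Per component, I: μ=2.1, E[X²]=6.51; II: μ=4.2, E[X²]=21.84; III: μ=2.08, E[X²]=5.8656.
E[X] = 0.45·2.1 + 0.29·4.2 + 0.26·2.08 = 2.7038.
E[X²] = 0.45·6.51 + 0.29·21.84 + 0.26·5.8656 = 10.7882.
Var(X) = E[X²] − (E[X])² = 10.7882 − 7.31053 = 3.47762.

3.478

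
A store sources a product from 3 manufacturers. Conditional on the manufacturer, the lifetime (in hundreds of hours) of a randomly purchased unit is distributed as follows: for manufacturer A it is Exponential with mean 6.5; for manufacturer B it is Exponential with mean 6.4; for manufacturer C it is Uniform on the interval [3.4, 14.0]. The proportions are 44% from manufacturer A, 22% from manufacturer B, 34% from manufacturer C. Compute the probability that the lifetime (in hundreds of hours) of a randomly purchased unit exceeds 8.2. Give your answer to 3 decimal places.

Conditional on each manufacturer, P(X > 8.2): A: 0.283218; B: 0.27769; C: 0.54717.
By total probability, P(X > 8.2) = 0.44·0.283218 + 0.22·0.27769 + 0.34·0.54717 = 0.371745.

0.372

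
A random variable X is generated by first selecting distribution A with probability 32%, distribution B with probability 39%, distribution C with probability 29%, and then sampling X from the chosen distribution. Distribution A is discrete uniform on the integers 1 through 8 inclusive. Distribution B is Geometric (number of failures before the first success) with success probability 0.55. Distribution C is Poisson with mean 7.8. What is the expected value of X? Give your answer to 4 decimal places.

4.0211

Component means — A: 4.5; B: 0.818182; C: 7.8.
E[X] = 0.32·4.5 + 0.39·0.818182 + 0.29·7.8 = 4.02109.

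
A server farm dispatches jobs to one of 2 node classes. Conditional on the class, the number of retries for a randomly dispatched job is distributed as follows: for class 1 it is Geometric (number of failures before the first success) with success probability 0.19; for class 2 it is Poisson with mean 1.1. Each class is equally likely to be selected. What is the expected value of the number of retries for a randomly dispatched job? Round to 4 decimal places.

Component means — 1: 4.26316; 2: 1.1.
E[X] = 0.5·4.26316 + 0.5·1.1 = 2.68158.

2.6816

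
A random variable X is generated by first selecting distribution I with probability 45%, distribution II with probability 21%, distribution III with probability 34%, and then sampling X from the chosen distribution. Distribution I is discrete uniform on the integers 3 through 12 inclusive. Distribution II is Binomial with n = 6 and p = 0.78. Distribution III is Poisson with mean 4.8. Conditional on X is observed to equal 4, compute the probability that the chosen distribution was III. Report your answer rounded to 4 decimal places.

0.3789

Likelihoods P(X=4 | ·): I: 0.1; II: 0.268729; III: 0.182029.
Posterior ∝ prior × likelihood. Numerator for III: 0.34·0.182029 = 0.0618898.
Normalizing constant: 0.45·0.1 + 0.21·0.268729 + 0.34·0.182029 = 0.163323.
P(III | observation) = 0.0618898 / 0.163323 = 0.378941.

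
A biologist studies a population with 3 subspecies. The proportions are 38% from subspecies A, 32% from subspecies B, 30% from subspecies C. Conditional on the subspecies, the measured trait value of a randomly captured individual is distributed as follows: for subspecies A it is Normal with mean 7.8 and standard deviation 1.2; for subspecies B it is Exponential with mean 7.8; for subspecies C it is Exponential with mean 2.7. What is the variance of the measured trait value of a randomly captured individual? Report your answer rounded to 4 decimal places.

27.6651

Per component, A: μ=7.8, E[X²]=62.28; B: μ=7.8, E[X²]=121.68; C: μ=2.7, E[X²]=14.58.
E[X] = 0.38·7.8 + 0.32·7.8 + 0.3·2.7 = 6.27.
E[X²] = 0.38·62.28 + 0.32·121.68 + 0.3·14.58 = 66.978.
Var(X) = E[X²] − (E[X])² = 66.978 − 39.3129 = 27.6651.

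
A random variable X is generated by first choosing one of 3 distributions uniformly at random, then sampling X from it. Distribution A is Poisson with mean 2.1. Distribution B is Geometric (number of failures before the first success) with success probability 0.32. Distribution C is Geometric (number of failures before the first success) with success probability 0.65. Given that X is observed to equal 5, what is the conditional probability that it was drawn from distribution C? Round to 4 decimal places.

Likelihoods P(X=5 | ·): A: 0.041677; B: 0.0465259; C: 0.00341392.
Posterior ∝ prior × likelihood. Numerator for C: 0.333333·0.00341392 = 0.00113797.
Normalizing constant: 0.333333·0.041677 + 0.333333·0.0465259 + 0.333333·0.00341392 = 0.0305389.
P(C | observation) = 0.00113797 / 0.0305389 = 0.037263.

0.0373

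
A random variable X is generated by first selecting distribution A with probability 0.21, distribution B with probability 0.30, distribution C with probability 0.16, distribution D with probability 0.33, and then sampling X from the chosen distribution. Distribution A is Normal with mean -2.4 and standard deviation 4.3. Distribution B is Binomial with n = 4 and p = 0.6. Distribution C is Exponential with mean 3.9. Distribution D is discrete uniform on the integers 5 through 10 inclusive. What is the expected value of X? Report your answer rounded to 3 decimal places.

Component means — A: -2.4; B: 2.4; C: 3.9; D: 7.5.
E[X] = 0.21·-2.4 + 0.3·2.4 + 0.16·3.9 + 0.33·7.5 = 3.315.

3.315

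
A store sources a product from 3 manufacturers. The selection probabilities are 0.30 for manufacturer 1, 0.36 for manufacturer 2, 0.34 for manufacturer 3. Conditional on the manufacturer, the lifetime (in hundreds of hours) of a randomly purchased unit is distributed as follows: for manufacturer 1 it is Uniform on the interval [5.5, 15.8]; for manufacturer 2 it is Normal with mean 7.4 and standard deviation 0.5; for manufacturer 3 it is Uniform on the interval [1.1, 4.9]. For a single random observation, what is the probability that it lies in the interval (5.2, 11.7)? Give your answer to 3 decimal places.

0.541

Conditional on each manufacturer, P(5.2 < X < 11.7): 1: 0.601942; 2: 0.999995; 3: 0.
By total probability, P(5.2 < X < 11.7) = 0.3·0.601942 + 0.36·0.999995 + 0.34·0 = 0.540581.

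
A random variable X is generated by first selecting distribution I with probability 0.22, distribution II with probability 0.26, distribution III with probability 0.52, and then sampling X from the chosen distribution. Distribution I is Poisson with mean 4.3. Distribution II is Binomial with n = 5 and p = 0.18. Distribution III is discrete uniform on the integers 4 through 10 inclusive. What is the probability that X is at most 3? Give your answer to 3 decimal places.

Conditional on each component, P(X ≤ 3): I: 0.377154; II: 0.995507; III: 0.
By total probability, P(X ≤ 3) = 0.22·0.377154 + 0.26·0.995507 + 0.52·0 = 0.341806.

0.342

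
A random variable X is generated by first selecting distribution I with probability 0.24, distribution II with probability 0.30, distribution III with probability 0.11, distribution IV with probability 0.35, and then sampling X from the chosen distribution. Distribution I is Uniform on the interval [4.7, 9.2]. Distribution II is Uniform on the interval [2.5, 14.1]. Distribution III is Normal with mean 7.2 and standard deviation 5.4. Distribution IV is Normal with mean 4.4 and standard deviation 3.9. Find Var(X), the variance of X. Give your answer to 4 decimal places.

Per component, I: μ=6.95, E[X²]=49.99; II: μ=8.3, E[X²]=80.1033; III: μ=7.2, E[X²]=81; IV: μ=4.4, E[X²]=34.57.
E[X] = 0.24·6.95 + 0.3·8.3 + 0.11·7.2 + 0.35·4.4 = 6.49.
E[X²] = 0.24·49.99 + 0.3·80.1033 + 0.11·81 + 0.35·34.57 = 57.0381.
Var(X) = E[X²] − (E[X])² = 57.0381 − 42.1201 = 14.918.

14.9180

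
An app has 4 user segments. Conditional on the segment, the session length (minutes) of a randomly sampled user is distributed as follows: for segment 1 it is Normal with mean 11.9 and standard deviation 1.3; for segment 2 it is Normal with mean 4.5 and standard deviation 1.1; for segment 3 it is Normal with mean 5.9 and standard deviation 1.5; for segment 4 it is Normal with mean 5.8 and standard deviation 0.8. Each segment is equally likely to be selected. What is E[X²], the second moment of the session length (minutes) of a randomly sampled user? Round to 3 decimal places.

For each component E[X²] = Var + (mean)², giving 1: 143.3; 2: 21.46; 3: 37.06; 4: 34.28.
Overall E[X²] = 0.25·143.3 + 0.25·21.46 + 0.25·37.06 + 0.25·34.28 = 59.025.

59.025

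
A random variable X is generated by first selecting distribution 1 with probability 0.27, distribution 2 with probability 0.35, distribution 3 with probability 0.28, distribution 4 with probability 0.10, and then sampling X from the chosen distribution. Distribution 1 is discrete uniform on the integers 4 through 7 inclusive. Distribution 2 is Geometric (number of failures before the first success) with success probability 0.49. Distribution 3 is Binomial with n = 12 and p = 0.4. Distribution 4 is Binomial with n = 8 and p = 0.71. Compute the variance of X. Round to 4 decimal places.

6.1289

Per component, 1: μ=5.5, E[X²]=31.5; 2: μ=1.04082, E[X²]=3.20741; 3: μ=4.8, E[X²]=25.92; 4: μ=5.68, E[X²]=33.9096.
E[X] = 0.27·5.5 + 0.35·1.04082 + 0.28·4.8 + 0.1·5.68 = 3.76129.
E[X²] = 0.27·31.5 + 0.35·3.20741 + 0.28·25.92 + 0.1·33.9096 = 20.2762.
Var(X) = E[X²] − (E[X])² = 20.2762 − 14.1473 = 6.12888.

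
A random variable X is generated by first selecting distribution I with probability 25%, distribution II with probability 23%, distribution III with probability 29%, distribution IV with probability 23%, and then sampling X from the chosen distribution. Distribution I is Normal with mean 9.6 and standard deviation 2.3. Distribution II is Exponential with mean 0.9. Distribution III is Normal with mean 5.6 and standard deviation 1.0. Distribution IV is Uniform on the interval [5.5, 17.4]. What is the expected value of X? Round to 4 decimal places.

6.8645

Component means — I: 9.6; II: 0.9; III: 5.6; IV: 11.45.
E[X] = 0.25·9.6 + 0.23·0.9 + 0.29·5.6 + 0.23·11.45 = 6.8645.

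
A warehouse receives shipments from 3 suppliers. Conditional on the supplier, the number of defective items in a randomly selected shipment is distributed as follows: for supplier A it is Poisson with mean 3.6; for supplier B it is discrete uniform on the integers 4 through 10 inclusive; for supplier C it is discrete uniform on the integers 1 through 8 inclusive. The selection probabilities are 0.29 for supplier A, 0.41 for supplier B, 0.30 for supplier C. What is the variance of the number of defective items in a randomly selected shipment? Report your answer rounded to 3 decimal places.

6.473

Per component, A: μ=3.6, E[X²]=16.56; B: μ=7, E[X²]=53; C: μ=4.5, E[X²]=25.5.
E[X] = 0.29·3.6 + 0.41·7 + 0.3·4.5 = 5.264.
E[X²] = 0.29·16.56 + 0.41·53 + 0.3·25.5 = 34.1824.
Var(X) = E[X²] − (E[X])² = 34.1824 − 27.7097 = 6.4727.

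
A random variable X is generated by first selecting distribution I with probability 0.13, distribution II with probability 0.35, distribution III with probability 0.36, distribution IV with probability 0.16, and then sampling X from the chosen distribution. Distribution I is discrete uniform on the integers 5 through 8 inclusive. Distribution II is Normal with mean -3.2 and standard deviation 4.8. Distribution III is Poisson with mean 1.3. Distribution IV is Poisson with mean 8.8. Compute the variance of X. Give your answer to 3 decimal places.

29.615

Per component, I: μ=6.5, E[X²]=43.5; II: μ=-3.2, E[X²]=33.28; III: μ=1.3, E[X²]=2.99; IV: μ=8.8, E[X²]=86.24.
E[X] = 0.13·6.5 + 0.35·-3.2 + 0.36·1.3 + 0.16·8.8 = 1.601.
E[X²] = 0.13·43.5 + 0.35·33.28 + 0.36·2.99 + 0.16·86.24 = 32.1778.
Var(X) = E[X²] − (E[X])² = 32.1778 − 2.5632 = 29.6146.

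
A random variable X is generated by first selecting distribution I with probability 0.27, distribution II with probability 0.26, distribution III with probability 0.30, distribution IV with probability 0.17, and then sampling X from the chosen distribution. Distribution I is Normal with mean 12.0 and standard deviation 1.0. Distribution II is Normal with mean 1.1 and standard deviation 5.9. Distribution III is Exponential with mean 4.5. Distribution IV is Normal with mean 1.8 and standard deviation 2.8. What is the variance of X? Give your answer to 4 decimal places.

35.6957

Per component, I: μ=12, E[X²]=145; II: μ=1.1, E[X²]=36.02; III: μ=4.5, E[X²]=40.5; IV: μ=1.8, E[X²]=11.08.
E[X] = 0.27·12 + 0.26·1.1 + 0.3·4.5 + 0.17·1.8 = 5.182.
E[X²] = 0.27·145 + 0.26·36.02 + 0.3·40.5 + 0.17·11.08 = 62.5488.
Var(X) = E[X²] − (E[X])² = 62.5488 − 26.8531 = 35.6957.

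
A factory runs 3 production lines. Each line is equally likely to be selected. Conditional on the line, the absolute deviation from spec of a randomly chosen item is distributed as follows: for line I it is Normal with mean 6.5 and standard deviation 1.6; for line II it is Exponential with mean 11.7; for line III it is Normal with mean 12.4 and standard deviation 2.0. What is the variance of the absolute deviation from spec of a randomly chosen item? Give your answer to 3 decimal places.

Per component, I: μ=6.5, E[X²]=44.81; II: μ=11.7, E[X²]=273.78; III: μ=12.4, E[X²]=157.76.
E[X] = 0.333333·6.5 + 0.333333·11.7 + 0.333333·12.4 = 10.2.
E[X²] = 0.333333·44.81 + 0.333333·273.78 + 0.333333·157.76 = 158.783.
Var(X) = E[X²] − (E[X])² = 158.783 − 104.04 = 54.7433.

54.743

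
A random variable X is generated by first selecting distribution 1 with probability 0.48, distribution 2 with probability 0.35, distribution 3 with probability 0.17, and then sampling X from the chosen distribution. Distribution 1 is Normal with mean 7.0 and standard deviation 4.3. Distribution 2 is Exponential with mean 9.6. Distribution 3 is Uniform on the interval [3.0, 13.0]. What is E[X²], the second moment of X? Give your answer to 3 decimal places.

For each component E[X²] = Var + (mean)², giving 1: 67.49; 2: 184.32; 3: 72.3333.
Overall E[X²] = 0.48·67.49 + 0.35·184.32 + 0.17·72.3333 = 109.204.

109.204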